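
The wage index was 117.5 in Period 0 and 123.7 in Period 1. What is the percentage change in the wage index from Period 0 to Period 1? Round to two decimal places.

Change = (123.7 − 117.5) / 117.5 × 100
       = 6.2 / 117.5 × 100 = 5.2766%

5.28%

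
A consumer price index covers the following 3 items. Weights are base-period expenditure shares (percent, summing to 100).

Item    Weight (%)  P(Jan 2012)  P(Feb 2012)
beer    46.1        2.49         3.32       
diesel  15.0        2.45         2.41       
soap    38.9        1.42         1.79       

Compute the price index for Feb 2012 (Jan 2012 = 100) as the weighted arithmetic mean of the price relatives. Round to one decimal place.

125.3

beer: 46.1 × (3.32/2.49) = 46.1 × 1.333333 = 61.4667
diesel: 15.0 × (2.41/2.45) = 15.0 × 0.983673 = 14.7551
soap: 38.9 × (1.79/1.42) = 38.9 × 1.260563 = 49.0359
Index = Σ wᵢ·(p₁ᵢ/p₀ᵢ) = 61.4667 + 14.7551 + 49.0359 = 125.2577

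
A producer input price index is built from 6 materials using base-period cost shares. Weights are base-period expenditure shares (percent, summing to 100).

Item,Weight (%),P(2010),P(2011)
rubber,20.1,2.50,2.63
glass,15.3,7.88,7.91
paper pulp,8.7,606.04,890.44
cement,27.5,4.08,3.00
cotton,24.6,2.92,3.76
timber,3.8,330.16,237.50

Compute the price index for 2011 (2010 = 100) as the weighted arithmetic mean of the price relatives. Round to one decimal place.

rubber: 20.1 × (2.63/2.50) = 20.1 × 1.052000 = 21.1452
glass: 15.3 × (7.91/7.88) = 15.3 × 1.003807 = 15.3582
paper pulp: 8.7 × (890.44/606.04) = 8.7 × 1.469276 = 12.7827
cement: 27.5 × (3.00/4.08) = 27.5 × 0.735294 = 20.2206
cotton: 24.6 × (3.76/2.92) = 24.6 × 1.287671 = 31.6767
timber: 3.8 × (237.50/330.16) = 3.8 × 0.719348 = 2.7335
Index = Σ wᵢ·(p₁ᵢ/p₀ᵢ) = 21.1452 + 15.3582 + 12.7827 + 20.2206 + 31.6767 + 2.7335 = 103.9170

103.9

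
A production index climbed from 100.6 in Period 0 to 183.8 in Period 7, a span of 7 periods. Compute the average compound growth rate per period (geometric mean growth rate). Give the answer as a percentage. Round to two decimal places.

8.99%

Growth factor = (183.8/100.6)^(1/7) = (1.827038)^(1/7) = 1.089915
Growth rate = 1.089915 − 1 = 0.089915 = 8.9915%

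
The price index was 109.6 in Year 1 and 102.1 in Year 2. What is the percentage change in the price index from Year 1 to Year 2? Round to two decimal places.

Change = (102.1 − 109.6) / 109.6 × 100
       = -7.5 / 109.6 × 100 = -6.8431%

-6.84%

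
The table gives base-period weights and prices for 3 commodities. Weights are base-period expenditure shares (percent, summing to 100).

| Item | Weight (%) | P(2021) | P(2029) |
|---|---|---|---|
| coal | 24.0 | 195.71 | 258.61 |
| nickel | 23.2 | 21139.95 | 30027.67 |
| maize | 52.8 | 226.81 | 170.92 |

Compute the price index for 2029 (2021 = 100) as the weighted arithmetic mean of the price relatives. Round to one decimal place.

104.5

coal: 24.0 × (258.61/195.71) = 24.0 × 1.321394 = 31.7135
nickel: 23.2 × (30027.67/21139.95) = 23.2 × 1.420423 = 32.9538
maize: 52.8 × (170.92/226.81) = 52.8 × 0.753582 = 39.7891
Index = Σ wᵢ·(p₁ᵢ/p₀ᵢ) = 31.7135 + 32.9538 + 39.7891 = 104.4564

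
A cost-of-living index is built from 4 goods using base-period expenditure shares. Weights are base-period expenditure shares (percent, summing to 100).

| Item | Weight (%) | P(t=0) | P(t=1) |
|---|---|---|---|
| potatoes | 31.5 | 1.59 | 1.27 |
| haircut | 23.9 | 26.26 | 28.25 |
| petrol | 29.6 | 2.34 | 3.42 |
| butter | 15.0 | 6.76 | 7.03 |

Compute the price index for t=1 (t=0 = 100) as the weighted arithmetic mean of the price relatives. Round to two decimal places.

potatoes: 31.5 × (1.27/1.59) = 31.5 × 0.798742 = 25.1604
haircut: 23.9 × (28.25/26.26) = 23.9 × 1.075781 = 25.7112
petrol: 29.6 × (3.42/2.34) = 29.6 × 1.461538 = 43.2615
butter: 15.0 × (7.03/6.76) = 15.0 × 1.039941 = 15.5991
Index = Σ wᵢ·(p₁ᵢ/p₀ᵢ) = 25.1604 + 25.7112 + 43.2615 + 15.5991 = 109.7322

109.73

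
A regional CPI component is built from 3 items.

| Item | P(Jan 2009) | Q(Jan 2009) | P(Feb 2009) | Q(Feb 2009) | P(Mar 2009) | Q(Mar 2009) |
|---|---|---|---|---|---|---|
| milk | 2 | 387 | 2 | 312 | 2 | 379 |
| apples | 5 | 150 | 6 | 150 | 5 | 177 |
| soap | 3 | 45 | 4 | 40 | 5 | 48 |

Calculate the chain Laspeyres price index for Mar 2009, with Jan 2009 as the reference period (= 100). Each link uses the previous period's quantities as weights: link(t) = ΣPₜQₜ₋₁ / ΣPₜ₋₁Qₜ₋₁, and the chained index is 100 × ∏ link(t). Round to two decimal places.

104.45

Link Jan 2009→Feb 2009:
ΣP(Feb 2009)Q(Jan 2009) = 2×387 + 6×150 + 4×45 = 774 + 900 + 180 = 1854
ΣP(Jan 2009)Q(Jan 2009) = 2×387 + 5×150 + 3×45 = 774 + 750 + 135 = 1659
link = 1854/1659 = 1.117541
Link Feb 2009→Mar 2009:
ΣP(Mar 2009)Q(Feb 2009) = 2×312 + 5×150 + 5×40 = 624 + 750 + 200 = 1574
ΣP(Feb 2009)Q(Feb 2009) = 2×312 + 6×150 + 4×40 = 624 + 900 + 160 = 1684
link = 1574/1684 = 0.934679
Chained index = 100 × 1.117541 × 0.934679 = 104.4542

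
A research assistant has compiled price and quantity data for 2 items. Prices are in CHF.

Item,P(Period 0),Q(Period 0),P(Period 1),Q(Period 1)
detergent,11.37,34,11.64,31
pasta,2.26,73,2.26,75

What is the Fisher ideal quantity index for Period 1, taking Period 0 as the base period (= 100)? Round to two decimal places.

Laspeyres component (base-period weights):
ΣP(Period 0)Q(Period 1) = 11.37×31 + 2.26×75 = 352.47 + 169.5 = 521.97
ΣP(Period 0)Q(Period 0) = 11.37×34 + 2.26×73 = 386.58 + 164.98 = 551.56
L = 521.97 / 551.56 × 100 = 94.6352
Paasche component (current-period weights):
ΣP(Period 1)Q(Period 1) = 11.64×31 + 2.26×75 = 360.84 + 169.5 = 530.34
ΣP(Period 1)Q(Period 0) = 11.64×34 + 2.26×73 = 395.76 + 164.98 = 560.74
P = 530.34 / 560.74 × 100 = 94.5786
Fisher = √(L × P) = √(94.6352 × 94.5786) = 94.6069

94.61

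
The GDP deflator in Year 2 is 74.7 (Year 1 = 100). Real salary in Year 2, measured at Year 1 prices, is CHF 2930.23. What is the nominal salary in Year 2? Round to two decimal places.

Nominal = Real × (Index/100) = 2930.23 × (74.7/100)
        = 2930.23 × 0.747 = 2188.8818

2188.88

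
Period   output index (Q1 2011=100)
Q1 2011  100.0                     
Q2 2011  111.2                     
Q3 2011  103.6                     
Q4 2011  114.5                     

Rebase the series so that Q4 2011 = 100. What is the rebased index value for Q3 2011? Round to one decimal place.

Rebased(Q3 2011) = 103.6 / 114.5 × 100 = 90.4803

90.5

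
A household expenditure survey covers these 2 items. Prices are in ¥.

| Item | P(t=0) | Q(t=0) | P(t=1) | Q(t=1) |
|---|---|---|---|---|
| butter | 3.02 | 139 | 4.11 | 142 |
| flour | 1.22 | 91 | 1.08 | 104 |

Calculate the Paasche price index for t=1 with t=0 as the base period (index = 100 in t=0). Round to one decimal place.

125.2

Paasche price index uses current-period quantities as weights.
ΣP(t=1)·Q(t=1) = 4.11×142 + 1.08×104 = 583.62 + 112.32 = 695.94
ΣP(t=0)·Q(t=1) = 3.02×142 + 1.22×104 = 428.84 + 126.88 = 555.72
Index = 695.94 / 555.72 × 100 = 125.2321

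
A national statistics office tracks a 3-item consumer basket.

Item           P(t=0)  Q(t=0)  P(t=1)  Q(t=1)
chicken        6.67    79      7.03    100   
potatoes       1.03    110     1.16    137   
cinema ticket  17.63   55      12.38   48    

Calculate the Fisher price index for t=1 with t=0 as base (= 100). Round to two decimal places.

86.35

Laspeyres component (base-period weights):
ΣP(t=1)Q(t=0) = 7.03×79 + 1.16×110 + 12.38×55 = 555.37 + 127.6 + 680.9 = 1363.87
ΣP(t=0)Q(t=0) = 6.67×79 + 1.03×110 + 17.63×55 = 526.93 + 113.3 + 969.65 = 1609.88
L = 1363.87 / 1609.88 × 100 = 84.7187
Paasche component (current-period weights):
ΣP(t=1)Q(t=1) = 7.03×100 + 1.16×137 + 12.38×48 = 703 + 158.92 + 594.24 = 1456.16
ΣP(t=0)Q(t=1) = 6.67×100 + 1.03×137 + 17.63×48 = 667 + 141.11 + 846.24 = 1654.35
P = 1456.16 / 1654.35 × 100 = 88.0201
Fisher = √(L × P) = √(84.7187 × 88.0201) = 86.3536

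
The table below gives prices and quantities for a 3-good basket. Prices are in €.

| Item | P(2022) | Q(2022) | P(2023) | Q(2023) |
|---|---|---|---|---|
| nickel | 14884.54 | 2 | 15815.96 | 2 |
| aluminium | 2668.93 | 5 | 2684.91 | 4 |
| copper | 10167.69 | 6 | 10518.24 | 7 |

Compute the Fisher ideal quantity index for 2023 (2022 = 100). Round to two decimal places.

Laspeyres component (base-period weights):
ΣP(2022)Q(2023) = 14884.54×2 + 2668.93×4 + 10167.69×7 = 29769.08 + 10675.72 + 71173.83 = 111618.63
ΣP(2022)Q(2022) = 14884.54×2 + 2668.93×5 + 10167.69×6 = 29769.08 + 13344.65 + 61006.14 = 104119.87
L = 111618.63 / 104119.87 × 100 = 107.2020
Paasche component (current-period weights):
ΣP(2023)Q(2023) = 15815.96×2 + 2684.91×4 + 10518.24×7 = 31631.92 + 10739.64 + 73627.68 = 115999.24
ΣP(2023)Q(2022) = 15815.96×2 + 2684.91×5 + 10518.24×6 = 31631.92 + 13424.55 + 63109.44 = 108165.91
P = 115999.24 / 108165.91 × 100 = 107.2420
Fisher = √(L × P) = √(107.2020 × 107.2420) = 107.2220

107.22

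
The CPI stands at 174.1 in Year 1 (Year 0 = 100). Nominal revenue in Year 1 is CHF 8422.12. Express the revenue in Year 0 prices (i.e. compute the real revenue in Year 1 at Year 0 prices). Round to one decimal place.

Real = Nominal ÷ (Index/100) = 8422.12 ÷ (174.1/100)
     = 8422.12 ÷ 1.741 = 4837.5187

4837.5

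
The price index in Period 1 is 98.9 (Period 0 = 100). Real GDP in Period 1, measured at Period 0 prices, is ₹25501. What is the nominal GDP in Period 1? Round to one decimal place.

25220.5

Nominal = Real × (Index/100) = 25501 × (98.9/100)
        = 25501 × 0.989 = 25220.4890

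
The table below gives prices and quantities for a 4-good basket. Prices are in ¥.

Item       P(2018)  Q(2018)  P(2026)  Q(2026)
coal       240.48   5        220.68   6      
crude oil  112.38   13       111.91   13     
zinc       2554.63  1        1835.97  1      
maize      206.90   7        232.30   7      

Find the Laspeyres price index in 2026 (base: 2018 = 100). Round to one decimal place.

90.3

Laspeyres price index uses base-period quantities as weights.
ΣP(2026)·Q(2018) = 220.68×5 + 111.91×13 + 1835.97×1 + 232.30×7 = 1103.4 + 1454.83 + 1835.97 + 1626.1 = 6020.3
ΣP(2018)·Q(2018) = 240.48×5 + 112.38×13 + 2554.63×1 + 206.90×7 = 1202.4 + 1460.94 + 2554.63 + 1448.3 = 6666.27
Index = 6020.3 / 6666.27 × 100 = 90.3099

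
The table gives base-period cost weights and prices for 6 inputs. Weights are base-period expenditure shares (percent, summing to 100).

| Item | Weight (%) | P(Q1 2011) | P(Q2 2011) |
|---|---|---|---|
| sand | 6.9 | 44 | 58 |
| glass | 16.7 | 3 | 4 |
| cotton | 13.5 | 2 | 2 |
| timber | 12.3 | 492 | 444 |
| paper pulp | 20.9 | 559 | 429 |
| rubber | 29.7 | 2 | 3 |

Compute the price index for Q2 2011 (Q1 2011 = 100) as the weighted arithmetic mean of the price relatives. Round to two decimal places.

sand: 6.9 × (58/44) = 6.9 × 1.318182 = 9.0955
glass: 16.7 × (4/3) = 16.7 × 1.333333 = 22.2667
cotton: 13.5 × (2/2) = 13.5 × 1.000000 = 13.5000
timber: 12.3 × (444/492) = 12.3 × 0.902439 = 11.1000
paper pulp: 20.9 × (429/559) = 20.9 × 0.767442 = 16.0395
rubber: 29.7 × (3/2) = 29.7 × 1.500000 = 44.5500
Index = Σ wᵢ·(p₁ᵢ/p₀ᵢ) = 9.0955 + 22.2667 + 13.5000 + 11.1000 + 16.0395 + 44.5500 = 116.5517

116.55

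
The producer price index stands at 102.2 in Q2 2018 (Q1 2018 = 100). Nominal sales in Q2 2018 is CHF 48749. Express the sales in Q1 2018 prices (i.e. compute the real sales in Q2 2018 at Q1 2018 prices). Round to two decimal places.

Real = Nominal ÷ (Index/100) = 48749 ÷ (102.2/100)
     = 48749 ÷ 1.022 = 47699.6086

47699.61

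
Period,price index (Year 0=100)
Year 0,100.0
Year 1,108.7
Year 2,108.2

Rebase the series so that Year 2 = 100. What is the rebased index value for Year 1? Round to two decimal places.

Rebased(Year 1) = 108.7 / 108.2 × 100 = 100.4621

100.46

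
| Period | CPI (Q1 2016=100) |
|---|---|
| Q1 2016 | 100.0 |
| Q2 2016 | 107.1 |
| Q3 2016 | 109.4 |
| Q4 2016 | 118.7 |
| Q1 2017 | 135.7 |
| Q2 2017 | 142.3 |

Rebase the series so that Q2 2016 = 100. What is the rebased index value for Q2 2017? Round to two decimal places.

132.87

Rebased(Q2 2017) = 142.3 / 107.1 × 100 = 132.8665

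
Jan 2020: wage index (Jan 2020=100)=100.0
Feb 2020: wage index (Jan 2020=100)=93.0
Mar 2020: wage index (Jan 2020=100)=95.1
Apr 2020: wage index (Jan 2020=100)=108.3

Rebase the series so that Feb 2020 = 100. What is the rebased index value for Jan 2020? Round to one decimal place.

107.5

Rebased(Jan 2020) = 100.0 / 93.0 × 100 = 107.5269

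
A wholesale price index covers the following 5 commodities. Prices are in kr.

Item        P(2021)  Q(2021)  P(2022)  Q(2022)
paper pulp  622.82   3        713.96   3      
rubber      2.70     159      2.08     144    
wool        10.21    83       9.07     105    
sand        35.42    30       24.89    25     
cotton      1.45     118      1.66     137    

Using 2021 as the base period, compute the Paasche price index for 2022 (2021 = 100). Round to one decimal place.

Paasche price index uses current-period quantities as weights.
ΣP(2022)·Q(2022) = 713.96×3 + 2.08×144 + 9.07×105 + 24.89×25 + 1.66×137 = 2141.88 + 299.52 + 952.35 + 622.25 + 227.42 = 4243.42
ΣP(2021)·Q(2022) = 622.82×3 + 2.70×144 + 10.21×105 + 35.42×25 + 1.45×137 = 1868.46 + 388.8 + 1072.05 + 885.5 + 198.65 = 4413.46
Index = 4243.42 / 4413.46 × 100 = 96.1472

96.1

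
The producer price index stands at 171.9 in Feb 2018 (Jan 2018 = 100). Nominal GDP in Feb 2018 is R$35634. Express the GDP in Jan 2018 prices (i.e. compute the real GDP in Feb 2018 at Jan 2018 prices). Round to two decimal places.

20729.49

Real = Nominal ÷ (Index/100) = 35634 ÷ (171.9/100)
     = 35634 ÷ 1.719 = 20729.4939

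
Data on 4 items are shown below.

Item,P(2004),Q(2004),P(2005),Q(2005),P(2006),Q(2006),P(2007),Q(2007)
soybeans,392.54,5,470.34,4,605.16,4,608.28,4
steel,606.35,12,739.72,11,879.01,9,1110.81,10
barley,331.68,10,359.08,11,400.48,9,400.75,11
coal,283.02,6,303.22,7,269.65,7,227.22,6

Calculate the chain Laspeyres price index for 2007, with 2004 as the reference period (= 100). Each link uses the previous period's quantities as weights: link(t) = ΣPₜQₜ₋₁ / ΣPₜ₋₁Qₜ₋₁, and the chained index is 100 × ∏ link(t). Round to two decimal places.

148.56

Link 2004→2005:
ΣP(2005)Q(2004) = 470.34×5 + 739.72×12 + 359.08×10 + 303.22×6 = 2351.7 + 8876.64 + 3590.8 + 1819.32 = 16638.46
ΣP(2004)Q(2004) = 392.54×5 + 606.35×12 + 331.68×10 + 283.02×6 = 1962.7 + 7276.2 + 3316.8 + 1698.12 = 14253.82
link = 16638.46/14253.82 = 1.167298
Link 2005→2006:
ΣP(2006)Q(2005) = 605.16×4 + 879.01×11 + 400.48×11 + 269.65×7 = 2420.64 + 9669.11 + 4405.28 + 1887.55 = 18382.58
ΣP(2005)Q(2005) = 470.34×4 + 739.72×11 + 359.08×11 + 303.22×7 = 1881.36 + 8136.92 + 3949.88 + 2122.54 = 16090.7
link = 18382.58/16090.7 = 1.142435
Link 2006→2007:
ΣP(2007)Q(2006) = 608.28×4 + 1110.81×9 + 400.75×9 + 227.22×7 = 2433.12 + 9997.29 + 3606.75 + 1590.54 = 17627.7
ΣP(2006)Q(2006) = 605.16×4 + 879.01×9 + 400.48×9 + 269.65×7 = 2420.64 + 7911.09 + 3604.32 + 1887.55 = 15823.6
link = 17627.7/15823.6 = 1.114013
Chained index = 100 × 1.167298 × 1.142435 × 1.114013 = 148.5606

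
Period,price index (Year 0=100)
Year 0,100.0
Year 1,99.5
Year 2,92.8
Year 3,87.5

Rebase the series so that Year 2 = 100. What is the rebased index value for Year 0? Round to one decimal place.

Rebased(Year 0) = 100.0 / 92.8 × 100 = 107.7586

107.8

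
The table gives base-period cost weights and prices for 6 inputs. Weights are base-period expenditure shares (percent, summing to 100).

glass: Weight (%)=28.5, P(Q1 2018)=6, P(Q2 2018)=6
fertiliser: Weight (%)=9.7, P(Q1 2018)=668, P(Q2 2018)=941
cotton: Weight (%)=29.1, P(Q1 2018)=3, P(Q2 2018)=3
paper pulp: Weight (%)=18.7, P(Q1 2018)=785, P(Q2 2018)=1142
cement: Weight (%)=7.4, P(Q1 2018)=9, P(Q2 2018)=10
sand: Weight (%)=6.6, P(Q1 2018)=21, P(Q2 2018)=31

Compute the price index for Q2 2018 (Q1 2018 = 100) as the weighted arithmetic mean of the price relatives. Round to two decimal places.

116.43

glass: 28.5 × (6/6) = 28.5 × 1.000000 = 28.5000
fertiliser: 9.7 × (941/668) = 9.7 × 1.408683 = 13.6642
cotton: 29.1 × (3/3) = 29.1 × 1.000000 = 29.1000
paper pulp: 18.7 × (1142/785) = 18.7 × 1.454777 = 27.2043
cement: 7.4 × (10/9) = 7.4 × 1.111111 = 8.2222
sand: 6.6 × (31/21) = 6.6 × 1.476190 = 9.7429
Index = Σ wᵢ·(p₁ᵢ/p₀ᵢ) = 28.5000 + 13.6642 + 29.1000 + 27.2043 + 8.2222 + 9.7429 = 116.4336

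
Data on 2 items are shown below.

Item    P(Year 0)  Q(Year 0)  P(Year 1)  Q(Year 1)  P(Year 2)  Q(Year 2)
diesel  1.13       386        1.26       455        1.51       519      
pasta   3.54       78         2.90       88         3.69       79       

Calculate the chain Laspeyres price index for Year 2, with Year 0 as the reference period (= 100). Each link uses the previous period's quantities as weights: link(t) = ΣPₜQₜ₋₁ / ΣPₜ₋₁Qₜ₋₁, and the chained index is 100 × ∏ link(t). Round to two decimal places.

122.17

Link Year 0→Year 1:
ΣP(Year 1)Q(Year 0) = 1.26×386 + 2.90×78 = 486.36 + 226.2 = 712.56
ΣP(Year 0)Q(Year 0) = 1.13×386 + 3.54×78 = 436.18 + 276.12 = 712.3
link = 712.56/712.3 = 1.000365
Link Year 1→Year 2:
ΣP(Year 2)Q(Year 1) = 1.51×455 + 3.69×88 = 687.05 + 324.72 = 1011.77
ΣP(Year 1)Q(Year 1) = 1.26×455 + 2.90×88 = 573.3 + 255.2 = 828.5
link = 1011.77/828.5 = 1.221207
Chained index = 100 × 1.000365 × 1.221207 = 122.1653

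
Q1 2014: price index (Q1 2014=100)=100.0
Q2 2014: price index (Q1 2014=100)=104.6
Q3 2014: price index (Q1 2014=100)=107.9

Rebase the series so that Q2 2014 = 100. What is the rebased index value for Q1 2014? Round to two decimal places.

Rebased(Q1 2014) = 100.0 / 104.6 × 100 = 95.6023

95.60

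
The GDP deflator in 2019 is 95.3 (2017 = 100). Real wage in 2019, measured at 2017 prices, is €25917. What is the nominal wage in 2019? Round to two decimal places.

Nominal = Real × (Index/100) = 25917 × (95.3/100)
        = 25917 × 0.953 = 24698.9010

24698.90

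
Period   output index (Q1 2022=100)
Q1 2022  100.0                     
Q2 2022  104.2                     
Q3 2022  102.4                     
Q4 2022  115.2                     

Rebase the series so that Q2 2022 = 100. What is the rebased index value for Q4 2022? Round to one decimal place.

Rebased(Q4 2022) = 115.2 / 104.2 × 100 = 110.5566

110.6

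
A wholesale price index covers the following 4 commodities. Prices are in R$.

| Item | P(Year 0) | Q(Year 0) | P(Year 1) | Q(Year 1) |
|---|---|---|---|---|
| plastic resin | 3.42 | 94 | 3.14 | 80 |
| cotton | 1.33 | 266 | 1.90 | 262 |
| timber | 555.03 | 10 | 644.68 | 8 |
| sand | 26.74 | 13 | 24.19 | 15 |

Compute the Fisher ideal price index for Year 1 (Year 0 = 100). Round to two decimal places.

Laspeyres component (base-period weights):
ΣP(Year 1)Q(Year 0) = 3.14×94 + 1.90×266 + 644.68×10 + 24.19×13 = 295.16 + 505.4 + 6446.8 + 314.47 = 7561.83
ΣP(Year 0)Q(Year 0) = 3.42×94 + 1.33×266 + 555.03×10 + 26.74×13 = 321.48 + 353.78 + 5550.3 + 347.62 = 6573.18
L = 7561.83 / 6573.18 × 100 = 115.0407
Paasche component (current-period weights):
ΣP(Year 1)Q(Year 1) = 3.14×80 + 1.90×262 + 644.68×8 + 24.19×15 = 251.2 + 497.8 + 5157.44 + 362.85 = 6269.29
ΣP(Year 0)Q(Year 1) = 3.42×80 + 1.33×262 + 555.03×8 + 26.74×15 = 273.6 + 348.46 + 4440.24 + 401.1 = 5463.4
P = 6269.29 / 5463.4 × 100 = 114.7507
Fisher = √(L × P) = √(115.0407 × 114.7507) = 114.8956

114.90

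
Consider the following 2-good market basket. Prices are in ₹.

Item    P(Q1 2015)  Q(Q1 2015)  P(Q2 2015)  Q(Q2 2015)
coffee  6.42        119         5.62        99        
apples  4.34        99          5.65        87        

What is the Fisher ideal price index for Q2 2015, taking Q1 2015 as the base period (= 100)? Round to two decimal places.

103.16

Laspeyres component (base-period weights):
ΣP(Q2 2015)Q(Q1 2015) = 5.62×119 + 5.65×99 = 668.78 + 559.35 = 1228.13
ΣP(Q1 2015)Q(Q1 2015) = 6.42×119 + 4.34×99 = 763.98 + 429.66 = 1193.64
L = 1228.13 / 1193.64 × 100 = 102.8895
Paasche component (current-period weights):
ΣP(Q2 2015)Q(Q2 2015) = 5.62×99 + 5.65×87 = 556.38 + 491.55 = 1047.93
ΣP(Q1 2015)Q(Q2 2015) = 6.42×99 + 4.34×87 = 635.58 + 377.58 = 1013.16
P = 1047.93 / 1013.16 × 100 = 103.4318
Fisher = √(L × P) = √(102.8895 × 103.4318) = 103.1603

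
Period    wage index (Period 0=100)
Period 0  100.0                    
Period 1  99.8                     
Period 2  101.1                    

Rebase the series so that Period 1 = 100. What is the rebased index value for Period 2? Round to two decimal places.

Rebased(Period 2) = 101.1 / 99.8 × 100 = 101.3026

101.30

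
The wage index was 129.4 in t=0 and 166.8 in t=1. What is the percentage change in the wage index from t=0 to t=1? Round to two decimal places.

Change = (166.8 − 129.4) / 129.4 × 100
       = 37.4 / 129.4 × 100 = 28.9026%

28.90%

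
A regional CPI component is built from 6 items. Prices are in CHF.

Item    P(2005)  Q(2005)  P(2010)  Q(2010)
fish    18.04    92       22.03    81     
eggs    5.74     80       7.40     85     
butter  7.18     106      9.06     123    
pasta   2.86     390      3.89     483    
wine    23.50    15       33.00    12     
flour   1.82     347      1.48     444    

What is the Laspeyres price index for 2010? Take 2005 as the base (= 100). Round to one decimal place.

Laspeyres price index uses base-period quantities as weights.
ΣP(2010)·Q(2005) = 22.03×92 + 7.40×80 + 9.06×106 + 3.89×390 + 33.00×15 + 1.48×347 = 2026.76 + 592 + 960.36 + 1517.1 + 495 + 513.56 = 6104.78
ΣP(2005)·Q(2005) = 18.04×92 + 5.74×80 + 7.18×106 + 2.86×390 + 23.50×15 + 1.82×347 = 1659.68 + 459.2 + 761.08 + 1115.4 + 352.5 + 631.54 = 4979.4
Index = 6104.78 / 4979.4 × 100 = 122.6007

122.6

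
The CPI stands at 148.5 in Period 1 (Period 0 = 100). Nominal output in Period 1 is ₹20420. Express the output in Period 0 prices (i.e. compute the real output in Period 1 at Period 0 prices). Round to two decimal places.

13750.84

Real = Nominal ÷ (Index/100) = 20420 ÷ (148.5/100)
     = 20420 ÷ 1.485 = 13750.8418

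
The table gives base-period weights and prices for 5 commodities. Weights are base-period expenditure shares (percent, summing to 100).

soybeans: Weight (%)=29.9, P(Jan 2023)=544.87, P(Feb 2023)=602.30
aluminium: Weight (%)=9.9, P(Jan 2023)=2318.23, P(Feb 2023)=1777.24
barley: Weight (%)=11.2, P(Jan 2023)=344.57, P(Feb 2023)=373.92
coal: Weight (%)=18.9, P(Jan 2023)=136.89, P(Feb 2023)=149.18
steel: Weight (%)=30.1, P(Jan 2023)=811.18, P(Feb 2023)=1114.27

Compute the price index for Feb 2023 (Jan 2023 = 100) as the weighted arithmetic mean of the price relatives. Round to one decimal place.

soybeans: 29.9 × (602.30/544.87) = 29.9 × 1.105401 = 33.0515
aluminium: 9.9 × (1777.24/2318.23) = 9.9 × 0.766637 = 7.5897
barley: 11.2 × (373.92/344.57) = 11.2 × 1.085179 = 12.1540
coal: 18.9 × (149.18/136.89) = 18.9 × 1.089780 = 20.5968
steel: 30.1 × (1114.27/811.18) = 30.1 × 1.373641 = 41.3466
Index = Σ wᵢ·(p₁ᵢ/p₀ᵢ) = 33.0515 + 7.5897 + 12.1540 + 20.5968 + 41.3466 = 114.7386

114.7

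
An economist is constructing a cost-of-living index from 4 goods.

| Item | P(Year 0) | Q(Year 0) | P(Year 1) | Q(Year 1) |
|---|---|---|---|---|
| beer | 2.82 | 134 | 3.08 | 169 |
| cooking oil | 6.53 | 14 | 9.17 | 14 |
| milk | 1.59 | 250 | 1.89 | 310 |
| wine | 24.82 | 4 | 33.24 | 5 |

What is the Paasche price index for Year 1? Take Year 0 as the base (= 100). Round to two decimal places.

Paasche price index uses current-period quantities as weights.
ΣP(Year 1)·Q(Year 1) = 3.08×169 + 9.17×14 + 1.89×310 + 33.24×5 = 520.52 + 128.38 + 585.9 + 166.2 = 1401
ΣP(Year 0)·Q(Year 1) = 2.82×169 + 6.53×14 + 1.59×310 + 24.82×5 = 476.58 + 91.42 + 492.9 + 124.1 = 1185
Index = 1401 / 1185 × 100 = 118.2278

118.23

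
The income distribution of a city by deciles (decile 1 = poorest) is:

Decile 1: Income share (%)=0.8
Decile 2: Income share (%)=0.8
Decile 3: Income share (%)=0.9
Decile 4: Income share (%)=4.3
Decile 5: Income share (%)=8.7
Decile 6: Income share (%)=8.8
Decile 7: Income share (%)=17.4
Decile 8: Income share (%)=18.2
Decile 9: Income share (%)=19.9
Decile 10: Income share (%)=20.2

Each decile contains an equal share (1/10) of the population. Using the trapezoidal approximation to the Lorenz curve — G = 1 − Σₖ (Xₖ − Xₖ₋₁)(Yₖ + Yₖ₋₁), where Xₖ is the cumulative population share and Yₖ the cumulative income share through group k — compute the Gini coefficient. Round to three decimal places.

Cumulative income shares Yₖ: 0.0080, 0.0160, 0.0250, 0.0680, 0.1550, 0.2430, 0.4170, 0.5990, 0.7980, 1.0000
Σ (Xₖ−Xₖ₋₁)(Yₖ+Yₖ₋₁) = (1/10)(0.0080+0.0000) + (1/10)(0.0160+0.0080) + (1/10)(0.0250+0.0160) + (1/10)(0.0680+0.0250) + (1/10)(0.1550+0.0680) + (1/10)(0.2430+0.1550) + (1/10)(0.4170+0.2430) + (1/10)(0.5990+0.4170) + (1/10)(0.7980+0.5990) + (1/10)(1.0000+0.7980)
  = 0.0008 + 0.0024 + 0.0041 + 0.0093 + 0.0223 + 0.0398 + 0.0660 + 0.1016 + 0.1397 + 0.1798 = 0.5658
G = 1 − 0.5658 = 0.4342

0.434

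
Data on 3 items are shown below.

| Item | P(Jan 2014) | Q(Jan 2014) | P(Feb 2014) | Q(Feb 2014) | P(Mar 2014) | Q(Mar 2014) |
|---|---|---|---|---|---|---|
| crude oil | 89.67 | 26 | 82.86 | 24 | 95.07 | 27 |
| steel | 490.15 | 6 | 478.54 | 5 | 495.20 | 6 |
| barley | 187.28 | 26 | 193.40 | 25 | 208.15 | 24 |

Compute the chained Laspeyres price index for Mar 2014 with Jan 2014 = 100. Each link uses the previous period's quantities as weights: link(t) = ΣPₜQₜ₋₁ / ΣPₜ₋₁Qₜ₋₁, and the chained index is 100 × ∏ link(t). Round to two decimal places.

Link Jan 2014→Feb 2014:
ΣP(Feb 2014)Q(Jan 2014) = 82.86×26 + 478.54×6 + 193.40×26 = 2154.36 + 2871.24 + 5028.4 = 10054
ΣP(Jan 2014)Q(Jan 2014) = 89.67×26 + 490.15×6 + 187.28×26 = 2331.42 + 2940.9 + 4869.28 = 10141.6
link = 10054/10141.6 = 0.991362
Link Feb 2014→Mar 2014:
ΣP(Mar 2014)Q(Feb 2014) = 95.07×24 + 495.20×5 + 208.15×25 = 2281.68 + 2476 + 5203.75 = 9961.43
ΣP(Feb 2014)Q(Feb 2014) = 82.86×24 + 478.54×5 + 193.40×25 = 1988.64 + 2392.7 + 4835 = 9216.34
link = 9961.43/9216.34 = 1.080844
Chained index = 100 × 0.991362 × 1.080844 = 107.1508

107.15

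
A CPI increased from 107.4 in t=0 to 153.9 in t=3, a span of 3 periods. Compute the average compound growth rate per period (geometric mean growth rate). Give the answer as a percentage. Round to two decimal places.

12.74%

Growth factor = (153.9/107.4)^(1/3) = (1.432961)^(1/3) = 1.127400
Growth rate = 1.127400 − 1 = 0.127400 = 12.7400%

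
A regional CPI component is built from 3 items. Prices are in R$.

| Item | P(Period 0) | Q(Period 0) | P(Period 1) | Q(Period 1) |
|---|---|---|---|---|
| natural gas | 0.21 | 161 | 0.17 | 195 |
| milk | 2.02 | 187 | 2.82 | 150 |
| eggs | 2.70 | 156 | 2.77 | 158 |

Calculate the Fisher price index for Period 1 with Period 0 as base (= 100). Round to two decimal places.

117.24

Laspeyres component (base-period weights):
ΣP(Period 1)Q(Period 0) = 0.17×161 + 2.82×187 + 2.77×156 = 27.37 + 527.34 + 432.12 = 986.83
ΣP(Period 0)Q(Period 0) = 0.21×161 + 2.02×187 + 2.70×156 = 33.81 + 377.74 + 421.2 = 832.75
L = 986.83 / 832.75 × 100 = 118.5026
Paasche component (current-period weights):
ΣP(Period 1)Q(Period 1) = 0.17×195 + 2.82×150 + 2.77×158 = 33.15 + 423 + 437.66 = 893.81
ΣP(Period 0)Q(Period 1) = 0.21×195 + 2.02×150 + 2.70×158 = 40.95 + 303 + 426.6 = 770.55
P = 893.81 / 770.55 × 100 = 115.9964
Fisher = √(L × P) = √(118.5026 × 115.9964) = 117.2428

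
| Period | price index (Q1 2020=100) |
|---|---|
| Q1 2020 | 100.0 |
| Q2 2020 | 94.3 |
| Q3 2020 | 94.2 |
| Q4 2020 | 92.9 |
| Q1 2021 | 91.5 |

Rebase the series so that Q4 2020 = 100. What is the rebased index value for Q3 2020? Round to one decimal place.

101.4

Rebased(Q3 2020) = 94.2 / 92.9 × 100 = 101.3994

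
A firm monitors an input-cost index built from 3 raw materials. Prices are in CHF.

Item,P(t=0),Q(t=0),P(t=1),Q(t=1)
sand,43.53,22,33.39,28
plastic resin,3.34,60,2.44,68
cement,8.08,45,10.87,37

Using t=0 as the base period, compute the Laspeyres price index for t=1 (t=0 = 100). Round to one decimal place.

Laspeyres price index uses base-period quantities as weights.
ΣP(t=1)·Q(t=0) = 33.39×22 + 2.44×60 + 10.87×45 = 734.58 + 146.4 + 489.15 = 1370.13
ΣP(t=0)·Q(t=0) = 43.53×22 + 3.34×60 + 8.08×45 = 957.66 + 200.4 + 363.6 = 1521.66
Index = 1370.13 / 1521.66 × 100 = 90.0418

90.0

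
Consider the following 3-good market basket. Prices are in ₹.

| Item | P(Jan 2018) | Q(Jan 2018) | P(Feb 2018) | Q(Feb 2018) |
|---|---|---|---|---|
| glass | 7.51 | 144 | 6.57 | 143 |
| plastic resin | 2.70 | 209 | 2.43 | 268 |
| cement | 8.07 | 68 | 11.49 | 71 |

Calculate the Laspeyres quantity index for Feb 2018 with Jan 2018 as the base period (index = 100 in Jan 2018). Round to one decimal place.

108.0

Laspeyres quantity index uses base-period prices as weights.
ΣP(Jan 2018)·Q(Feb 2018) = 7.51×143 + 2.70×268 + 8.07×71 = 1073.93 + 723.6 + 572.97 = 2370.5
ΣP(Jan 2018)·Q(Jan 2018) = 7.51×144 + 2.70×209 + 8.07×68 = 1081.44 + 564.3 + 548.76 = 2194.5
Index = 2370.5 / 2194.5 × 100 = 108.0201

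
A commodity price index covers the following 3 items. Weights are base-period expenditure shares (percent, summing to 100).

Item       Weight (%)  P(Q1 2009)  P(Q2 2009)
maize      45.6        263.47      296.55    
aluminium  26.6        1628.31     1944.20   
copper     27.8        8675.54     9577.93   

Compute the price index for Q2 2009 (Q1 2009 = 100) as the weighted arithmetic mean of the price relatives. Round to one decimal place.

maize: 45.6 × (296.55/263.47) = 45.6 × 1.125555 = 51.3253
aluminium: 26.6 × (1944.20/1628.31) = 26.6 × 1.193999 = 31.7604
copper: 27.8 × (9577.93/8675.54) = 27.8 × 1.104015 = 30.6916
Index = Σ wᵢ·(p₁ᵢ/p₀ᵢ) = 51.3253 + 31.7604 + 30.6916 = 113.7773

113.8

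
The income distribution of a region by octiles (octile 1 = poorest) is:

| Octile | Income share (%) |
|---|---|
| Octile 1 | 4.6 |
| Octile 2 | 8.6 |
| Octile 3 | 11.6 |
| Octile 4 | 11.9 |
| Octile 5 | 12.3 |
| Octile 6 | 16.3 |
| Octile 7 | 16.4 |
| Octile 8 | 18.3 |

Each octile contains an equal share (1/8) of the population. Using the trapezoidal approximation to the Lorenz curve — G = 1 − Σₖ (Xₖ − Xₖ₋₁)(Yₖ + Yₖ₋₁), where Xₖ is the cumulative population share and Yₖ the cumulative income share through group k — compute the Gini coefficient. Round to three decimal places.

0.187

Cumulative income shares Yₖ: 0.0460, 0.1320, 0.2480, 0.3670, 0.4900, 0.6530, 0.8170, 1.0000
Σ (Xₖ−Xₖ₋₁)(Yₖ+Yₖ₋₁) = (1/8)(0.0460+0.0000) + (1/8)(0.1320+0.0460) + (1/8)(0.2480+0.1320) + (1/8)(0.3670+0.2480) + (1/8)(0.4900+0.3670) + (1/8)(0.6530+0.4900) + (1/8)(0.8170+0.6530) + (1/8)(1.0000+0.8170)
  = 0.0057 + 0.0222 + 0.0475 + 0.0769 + 0.1071 + 0.1429 + 0.1837 + 0.2271 = 0.8133
G = 1 − 0.8133 = 0.1867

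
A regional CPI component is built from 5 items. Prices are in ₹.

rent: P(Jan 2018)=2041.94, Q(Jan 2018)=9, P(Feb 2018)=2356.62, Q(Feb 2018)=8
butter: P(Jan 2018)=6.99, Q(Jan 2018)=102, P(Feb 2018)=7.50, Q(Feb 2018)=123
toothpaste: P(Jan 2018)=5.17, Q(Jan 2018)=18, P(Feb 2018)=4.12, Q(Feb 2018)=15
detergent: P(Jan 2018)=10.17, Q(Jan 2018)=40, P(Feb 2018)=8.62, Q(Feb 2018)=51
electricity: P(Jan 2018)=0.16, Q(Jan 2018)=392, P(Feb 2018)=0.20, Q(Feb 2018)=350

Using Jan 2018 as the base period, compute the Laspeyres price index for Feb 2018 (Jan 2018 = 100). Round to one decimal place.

114.3

Laspeyres price index uses base-period quantities as weights.
ΣP(Feb 2018)·Q(Jan 2018) = 2356.62×9 + 7.50×102 + 4.12×18 + 8.62×40 + 0.20×392 = 21209.58 + 765 + 74.16 + 344.8 + 78.4 = 22471.94
ΣP(Jan 2018)·Q(Jan 2018) = 2041.94×9 + 6.99×102 + 5.17×18 + 10.17×40 + 0.16×392 = 18377.46 + 712.98 + 93.06 + 406.8 + 62.72 = 19653.02
Index = 22471.94 / 19653.02 × 100 = 114.3434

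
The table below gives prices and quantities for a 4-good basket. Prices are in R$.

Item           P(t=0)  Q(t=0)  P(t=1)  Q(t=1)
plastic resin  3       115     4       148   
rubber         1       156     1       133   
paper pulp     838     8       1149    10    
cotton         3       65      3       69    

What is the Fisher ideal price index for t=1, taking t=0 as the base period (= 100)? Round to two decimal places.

Laspeyres component (base-period weights):
ΣP(t=1)Q(t=0) = 4×115 + 1×156 + 1149×8 + 3×65 = 460 + 156 + 9192 + 195 = 10003
ΣP(t=0)Q(t=0) = 3×115 + 1×156 + 838×8 + 3×65 = 345 + 156 + 6704 + 195 = 7400
L = 10003 / 7400 × 100 = 135.1757
Paasche component (current-period weights):
ΣP(t=1)Q(t=1) = 4×148 + 1×133 + 1149×10 + 3×69 = 592 + 133 + 11490 + 207 = 12422
ΣP(t=0)Q(t=1) = 3×148 + 1×133 + 838×10 + 3×69 = 444 + 133 + 8380 + 207 = 9164
P = 12422 / 9164 × 100 = 135.5522
Fisher = √(L × P) = √(135.1757 × 135.5522) = 135.3638

135.36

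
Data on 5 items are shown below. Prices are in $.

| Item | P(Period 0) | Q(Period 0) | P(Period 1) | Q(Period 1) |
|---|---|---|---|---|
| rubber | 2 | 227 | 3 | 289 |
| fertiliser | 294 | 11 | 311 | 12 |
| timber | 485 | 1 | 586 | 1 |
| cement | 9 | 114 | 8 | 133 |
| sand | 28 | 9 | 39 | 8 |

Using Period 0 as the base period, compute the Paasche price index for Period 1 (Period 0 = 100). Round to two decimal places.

Paasche price index uses current-period quantities as weights.
ΣP(Period 1)·Q(Period 1) = 3×289 + 311×12 + 586×1 + 8×133 + 39×8 = 867 + 3732 + 586 + 1064 + 312 = 6561
ΣP(Period 0)·Q(Period 1) = 2×289 + 294×12 + 485×1 + 9×133 + 28×8 = 578 + 3528 + 485 + 1197 + 224 = 6012
Index = 6561 / 6012 × 100 = 109.1317

109.13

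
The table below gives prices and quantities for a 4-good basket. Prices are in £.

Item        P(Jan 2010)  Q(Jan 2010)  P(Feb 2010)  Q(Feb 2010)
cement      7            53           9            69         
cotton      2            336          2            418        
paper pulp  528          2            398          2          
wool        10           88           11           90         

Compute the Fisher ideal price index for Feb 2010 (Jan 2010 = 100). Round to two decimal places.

Laspeyres component (base-period weights):
ΣP(Feb 2010)Q(Jan 2010) = 9×53 + 2×336 + 398×2 + 11×88 = 477 + 672 + 796 + 968 = 2913
ΣP(Jan 2010)Q(Jan 2010) = 7×53 + 2×336 + 528×2 + 10×88 = 371 + 672 + 1056 + 880 = 2979
L = 2913 / 2979 × 100 = 97.7845
Paasche component (current-period weights):
ΣP(Feb 2010)Q(Feb 2010) = 9×69 + 2×418 + 398×2 + 11×90 = 621 + 836 + 796 + 990 = 3243
ΣP(Jan 2010)Q(Feb 2010) = 7×69 + 2×418 + 528×2 + 10×90 = 483 + 836 + 1056 + 900 = 3275
P = 3243 / 3275 × 100 = 99.0229
Fisher = √(L × P) = √(97.7845 × 99.0229) = 98.4017

98.40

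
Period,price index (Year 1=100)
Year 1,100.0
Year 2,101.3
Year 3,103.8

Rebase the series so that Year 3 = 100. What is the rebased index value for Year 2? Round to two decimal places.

97.59

Rebased(Year 2) = 101.3 / 103.8 × 100 = 97.5915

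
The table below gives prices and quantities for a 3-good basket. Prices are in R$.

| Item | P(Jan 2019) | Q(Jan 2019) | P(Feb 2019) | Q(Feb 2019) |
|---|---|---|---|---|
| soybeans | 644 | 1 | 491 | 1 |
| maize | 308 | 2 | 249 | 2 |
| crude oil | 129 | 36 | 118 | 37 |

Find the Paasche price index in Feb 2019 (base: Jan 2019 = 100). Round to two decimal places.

Paasche price index uses current-period quantities as weights.
ΣP(Feb 2019)·Q(Feb 2019) = 491×1 + 249×2 + 118×37 = 491 + 498 + 4366 = 5355
ΣP(Jan 2019)·Q(Feb 2019) = 644×1 + 308×2 + 129×37 = 644 + 616 + 4773 = 6033
Index = 5355 / 6033 × 100 = 88.7618

88.76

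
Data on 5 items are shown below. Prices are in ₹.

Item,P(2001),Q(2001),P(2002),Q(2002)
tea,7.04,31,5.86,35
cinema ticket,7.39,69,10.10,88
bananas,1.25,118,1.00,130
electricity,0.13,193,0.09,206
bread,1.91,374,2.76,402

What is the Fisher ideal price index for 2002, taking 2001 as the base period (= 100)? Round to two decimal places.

Laspeyres component (base-period weights):
ΣP(2002)Q(2001) = 5.86×31 + 10.10×69 + 1.00×118 + 0.09×193 + 2.76×374 = 181.66 + 696.9 + 118 + 17.37 + 1032.24 = 2046.17
ΣP(2001)Q(2001) = 7.04×31 + 7.39×69 + 1.25×118 + 0.13×193 + 1.91×374 = 218.24 + 509.91 + 147.5 + 25.09 + 714.34 = 1615.08
L = 2046.17 / 1615.08 × 100 = 126.6916
Paasche component (current-period weights):
ΣP(2002)Q(2002) = 5.86×35 + 10.10×88 + 1.00×130 + 0.09×206 + 2.76×402 = 205.1 + 888.8 + 130 + 18.54 + 1109.52 = 2351.96
ΣP(2001)Q(2002) = 7.04×35 + 7.39×88 + 1.25×130 + 0.13×206 + 1.91×402 = 246.4 + 650.32 + 162.5 + 26.78 + 767.82 = 1853.82
P = 2351.96 / 1853.82 × 100 = 126.8710
Fisher = √(L × P) = √(126.6916 × 126.8710) = 126.7812

126.78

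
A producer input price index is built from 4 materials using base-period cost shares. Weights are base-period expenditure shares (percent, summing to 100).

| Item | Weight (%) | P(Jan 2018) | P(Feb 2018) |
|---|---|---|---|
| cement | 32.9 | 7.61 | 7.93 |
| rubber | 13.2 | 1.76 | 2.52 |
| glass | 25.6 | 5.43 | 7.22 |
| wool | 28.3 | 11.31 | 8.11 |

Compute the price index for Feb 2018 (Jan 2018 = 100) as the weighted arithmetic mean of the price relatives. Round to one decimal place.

cement: 32.9 × (7.93/7.61) = 32.9 × 1.042050 = 34.2834
rubber: 13.2 × (2.52/1.76) = 13.2 × 1.431818 = 18.9000
glass: 25.6 × (7.22/5.43) = 25.6 × 1.329650 = 34.0390
wool: 28.3 × (8.11/11.31) = 28.3 × 0.717065 = 20.2929
Index = Σ wᵢ·(p₁ᵢ/p₀ᵢ) = 34.2834 + 18.9000 + 34.0390 + 20.2929 = 107.5154

107.5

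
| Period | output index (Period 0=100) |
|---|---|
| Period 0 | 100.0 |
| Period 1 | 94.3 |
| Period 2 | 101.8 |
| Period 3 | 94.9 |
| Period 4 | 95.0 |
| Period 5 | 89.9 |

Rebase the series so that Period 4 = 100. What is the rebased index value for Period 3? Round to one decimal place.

99.9

Rebased(Period 3) = 94.9 / 95.0 × 100 = 99.8947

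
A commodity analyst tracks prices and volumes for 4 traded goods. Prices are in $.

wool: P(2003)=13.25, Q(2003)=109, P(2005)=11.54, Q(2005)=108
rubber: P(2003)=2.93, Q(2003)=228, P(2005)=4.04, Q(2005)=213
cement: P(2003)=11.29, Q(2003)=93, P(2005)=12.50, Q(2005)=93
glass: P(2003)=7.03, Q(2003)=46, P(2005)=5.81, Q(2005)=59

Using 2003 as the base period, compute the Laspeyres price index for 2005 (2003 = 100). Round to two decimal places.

103.53

Laspeyres price index uses base-period quantities as weights.
ΣP(2005)·Q(2003) = 11.54×109 + 4.04×228 + 12.50×93 + 5.81×46 = 1257.86 + 921.12 + 1162.5 + 267.26 = 3608.74
ΣP(2003)·Q(2003) = 13.25×109 + 2.93×228 + 11.29×93 + 7.03×46 = 1444.25 + 668.04 + 1049.97 + 323.38 = 3485.64
Index = 3608.74 / 3485.64 × 100 = 103.5316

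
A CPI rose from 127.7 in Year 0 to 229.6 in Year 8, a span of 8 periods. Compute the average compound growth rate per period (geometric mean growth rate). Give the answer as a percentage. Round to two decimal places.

7.61%

Growth factor = (229.6/127.7)^(1/8) = (1.797964)^(1/8) = 1.076088
Growth rate = 1.076088 − 1 = 0.076088 = 7.6088%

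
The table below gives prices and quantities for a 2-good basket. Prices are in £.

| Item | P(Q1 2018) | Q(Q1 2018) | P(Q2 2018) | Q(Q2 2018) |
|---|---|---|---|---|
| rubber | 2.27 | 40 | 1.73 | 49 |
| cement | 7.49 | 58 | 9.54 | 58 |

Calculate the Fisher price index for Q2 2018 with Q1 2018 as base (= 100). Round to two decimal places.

117.73

Laspeyres component (base-period weights):
ΣP(Q2 2018)Q(Q1 2018) = 1.73×40 + 9.54×58 = 69.2 + 553.32 = 622.52
ΣP(Q1 2018)Q(Q1 2018) = 2.27×40 + 7.49×58 = 90.8 + 434.42 = 525.22
L = 622.52 / 525.22 × 100 = 118.5256
Paasche component (current-period weights):
ΣP(Q2 2018)Q(Q2 2018) = 1.73×49 + 9.54×58 = 84.77 + 553.32 = 638.09
ΣP(Q1 2018)Q(Q2 2018) = 2.27×49 + 7.49×58 = 111.23 + 434.42 = 545.65
P = 638.09 / 545.65 × 100 = 116.9413
Fisher = √(L × P) = √(118.5256 × 116.9413) = 117.7308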